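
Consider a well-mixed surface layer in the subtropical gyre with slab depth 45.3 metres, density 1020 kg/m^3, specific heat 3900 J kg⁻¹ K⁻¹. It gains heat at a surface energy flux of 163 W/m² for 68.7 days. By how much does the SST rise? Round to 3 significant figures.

5.37 K

Areal heat capacity C = ρ c_p D = 1020 × 3900 × 45.3 = 1.80×10^8 J/(m^2 K).
Net heat input Q = F Δt = 163 × (68.7 days × 86400 s/day) = 9.68×10^8 J/m².
ΔT = Q / C = 9.68×10^8 / 1.80×10^8 = 5.37 K.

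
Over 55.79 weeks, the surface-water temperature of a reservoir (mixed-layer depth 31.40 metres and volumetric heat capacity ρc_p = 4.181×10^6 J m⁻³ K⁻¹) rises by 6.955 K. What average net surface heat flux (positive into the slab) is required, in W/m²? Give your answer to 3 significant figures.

Areal heat capacity C = ρc_p × D = 4.181×10^6 × 31.40 = 1.31×10^8 J/(m^2 K).
Required heat per unit area: Q = C ΔT = 1.31×10^8 × 6.955 = 9.13×10^8 J/m².
Flux F = Q / Δt = 9.13×10^8 / 3.37×10^7 s = 27.1 W/m².

27.1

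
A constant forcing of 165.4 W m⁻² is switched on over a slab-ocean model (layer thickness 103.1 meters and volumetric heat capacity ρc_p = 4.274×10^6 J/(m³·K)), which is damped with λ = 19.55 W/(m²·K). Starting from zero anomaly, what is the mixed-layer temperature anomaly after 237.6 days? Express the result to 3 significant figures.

5.06 K

Areal heat capacity C = ρc_p × D = 4.274×10^6 × 103.1 = 4.41×10^8 J/(m²·K).
τ = C / λ = 4.41×10^8 / 19.55 = 2.25×10^7 s.
Equilibrium anomaly ΔT_eq = F / λ = 165.4 / 19.55 = 8.46 K.
t = 237.6 days = 2.05×10^7 s, so t/τ = 0.911.
ΔT(t) = ΔT_eq (1 − e^(−t/τ)) = 8.46 × (1 − e^−0.911) = 5.06 K.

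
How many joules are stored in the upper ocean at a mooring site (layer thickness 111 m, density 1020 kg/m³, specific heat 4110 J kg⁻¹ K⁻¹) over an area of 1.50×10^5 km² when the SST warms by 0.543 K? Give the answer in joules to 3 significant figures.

Areal heat capacity C = ρ c_p D = 1020 × 4110 × 111 = 4.65×10^8 J/(m^2 K).
Heat per unit area: q = C ΔT = 4.65×10^8 × 0.543 = 2.53×10^8 J/m².
Total heat: Q = q × A = 2.53×10^8 × (1.50×10^5 × 10⁶ m²) = 3.79×10^19 J.

3.79×10^19 J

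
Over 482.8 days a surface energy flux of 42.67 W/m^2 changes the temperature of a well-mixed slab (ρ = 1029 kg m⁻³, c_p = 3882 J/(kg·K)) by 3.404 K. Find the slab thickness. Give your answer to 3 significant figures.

131 m

Heat input Q = F Δt = 42.67 × 4.17×10^7 s = 1.78×10^9 J/m².
Required areal heat capacity C = Q / ΔT = 5.23×10^8 J/(m²·K).
Depth D = C / (ρ c_p) = 5.23×10^8 / (1029 × 3882) = 131 m.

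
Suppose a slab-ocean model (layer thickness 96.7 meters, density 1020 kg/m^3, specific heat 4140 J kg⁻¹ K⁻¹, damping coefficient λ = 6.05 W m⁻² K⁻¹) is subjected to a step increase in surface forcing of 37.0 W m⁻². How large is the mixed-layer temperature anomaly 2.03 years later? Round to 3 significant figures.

3.75 K

Areal heat capacity C = ρ c_p D = 1020 × 4140 × 96.7 = 4.08×10^8 J m⁻² K⁻¹.
τ = C / λ = 4.08×10^8 / 6.05 = 6.75×10^7 s.
Equilibrium anomaly ΔT_eq = F / λ = 37.0 / 6.05 = 6.12 K.
t = 2.03 years = 6.41×10^7 s, so t/τ = 0.949.
ΔT(t) = ΔT_eq (1 − e^(−t/τ)) = 6.12 × (1 − e^−0.949) = 3.75 K.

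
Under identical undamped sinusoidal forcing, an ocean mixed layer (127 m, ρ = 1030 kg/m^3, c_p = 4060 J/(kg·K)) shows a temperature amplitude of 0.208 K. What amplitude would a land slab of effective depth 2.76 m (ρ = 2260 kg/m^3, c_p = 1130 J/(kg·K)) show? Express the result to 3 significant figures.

15.7 K

C_ocean = 5.31×10^8 J/(m²·K); C_land = 7.05×10^6 J/(m²·K).
A ∝ 1/C ⇒ A_land = A_ocean × C_ocean/C_land = 0.208 × 75.3 = 15.7 K.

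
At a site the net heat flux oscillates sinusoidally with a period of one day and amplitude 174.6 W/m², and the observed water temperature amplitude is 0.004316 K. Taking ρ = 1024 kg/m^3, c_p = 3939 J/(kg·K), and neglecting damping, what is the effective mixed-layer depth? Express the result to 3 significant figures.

138 m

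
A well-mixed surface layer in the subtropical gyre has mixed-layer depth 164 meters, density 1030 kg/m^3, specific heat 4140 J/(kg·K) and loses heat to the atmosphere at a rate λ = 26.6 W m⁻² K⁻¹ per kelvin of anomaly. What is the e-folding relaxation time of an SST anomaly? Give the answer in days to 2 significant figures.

300 days

Areal heat capacity C = ρ c_p D = 1030 × 4140 × 164 = 6.99×10^8 J/(m^2 K).
Relaxation time τ = C / λ = 6.99×10^8 / 26.6 = 2.63×10^7 s.
In days: 2.63×10^7 s / (86400 s/day) = 304 days.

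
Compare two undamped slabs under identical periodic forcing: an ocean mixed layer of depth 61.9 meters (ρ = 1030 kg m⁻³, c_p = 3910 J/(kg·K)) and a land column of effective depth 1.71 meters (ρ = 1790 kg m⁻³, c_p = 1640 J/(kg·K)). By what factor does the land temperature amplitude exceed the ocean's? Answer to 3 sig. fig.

C_ocean = 1030 × 3910 × 61.9 = 2.49×10^8 J/(m²·K).
C_land = 1790 × 1640 × 1.71 = 5.02×10^6 J/(m²·K).
Undamped amplitude ∝ 1/C, so A_land/A_ocean = C_ocean/C_land = 49.7.

49.7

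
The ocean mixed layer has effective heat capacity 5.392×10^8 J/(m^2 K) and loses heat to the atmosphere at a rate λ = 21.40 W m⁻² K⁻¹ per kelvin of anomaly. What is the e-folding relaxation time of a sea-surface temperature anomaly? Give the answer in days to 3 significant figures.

292 days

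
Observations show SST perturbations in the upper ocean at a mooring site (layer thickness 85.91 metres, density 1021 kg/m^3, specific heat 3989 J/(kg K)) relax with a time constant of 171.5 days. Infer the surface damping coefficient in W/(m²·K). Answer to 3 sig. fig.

Areal heat capacity C = ρ c_p D = 1021 × 3989 × 85.91 = 3.50×10^8 J/(m²·K).
τ = 171.5 days = 1.48×10^7 s.
λ = C / τ = 3.50×10^8 / 1.48×10^7 = 23.6 W/(m²·K).

23.6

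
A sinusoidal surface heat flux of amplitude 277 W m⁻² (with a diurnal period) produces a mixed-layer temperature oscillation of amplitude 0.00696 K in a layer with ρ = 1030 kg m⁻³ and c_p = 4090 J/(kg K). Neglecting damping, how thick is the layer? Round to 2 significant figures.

130 m

ω = 2π / 86400 s = 7.27×10^-5 s⁻¹.
Required C = F₀ / (A ω) = 277 / (0.00696 × 7.27×10^-5) = 5.47×10^8 J/(m²·K).
D = C / (ρ c_p) = 5.47×10^8 / (1030 × 4090) = 130 m.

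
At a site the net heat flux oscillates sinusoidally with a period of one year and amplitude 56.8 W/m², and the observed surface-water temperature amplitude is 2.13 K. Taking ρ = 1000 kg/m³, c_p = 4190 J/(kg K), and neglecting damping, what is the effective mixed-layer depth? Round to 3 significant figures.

ω = 2π / 3.15×10^7 s = 1.99×10^-7 s⁻¹.
Required C = F₀ / (A ω) = 56.8 / (2.13 × 1.99×10^-7) = 1.34×10^8 J/(m²·K).
D = C / (ρ c_p) = 1.34×10^8 / (1000 × 4190) = 31.9 m.

31.9 m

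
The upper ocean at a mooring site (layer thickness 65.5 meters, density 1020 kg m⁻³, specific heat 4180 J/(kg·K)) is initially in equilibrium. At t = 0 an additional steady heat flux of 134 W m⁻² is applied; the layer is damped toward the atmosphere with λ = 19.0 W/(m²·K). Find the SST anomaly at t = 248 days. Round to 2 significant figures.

Areal heat capacity C = ρ c_p D = 1020 × 4180 × 65.5 = 2.79×10^8 J m⁻² K⁻¹.
τ = C / λ = 2.79×10^8 / 19.0 = 1.47×10^7 s.
Equilibrium anomaly ΔT_eq = F / λ = 134 / 19.0 = 7.05 K.
t = 248 days = 2.14×10^7 s, so t/τ = 1.46.
ΔT(t) = ΔT_eq (1 − e^(−t/τ)) = 7.05 × (1 − e^−1.46) = 5.41 K.

5.4 K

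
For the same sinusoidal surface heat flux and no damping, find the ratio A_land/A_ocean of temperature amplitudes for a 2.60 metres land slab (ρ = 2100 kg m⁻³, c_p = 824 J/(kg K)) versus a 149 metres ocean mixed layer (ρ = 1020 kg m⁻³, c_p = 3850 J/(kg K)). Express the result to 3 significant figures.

130

C_ocean = 1020 × 3850 × 149 = 5.85×10^8 J/(m²·K).
C_land = 2100 × 824 × 2.60 = 4.50×10^6 J/(m²·K).
Undamped amplitude ∝ 1/C, so A_land/A_ocean = C_ocean/C_land = 130.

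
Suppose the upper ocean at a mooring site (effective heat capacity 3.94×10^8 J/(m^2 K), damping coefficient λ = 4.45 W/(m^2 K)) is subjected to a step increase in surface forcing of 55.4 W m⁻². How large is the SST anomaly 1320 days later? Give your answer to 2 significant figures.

Areal heat capacity C = 3.94×10^8 J/(m^2 K) (given).
τ = C / λ = 3.94×10^8 / 4.45 = 8.85×10^7 s.
Equilibrium anomaly ΔT_eq = F / λ = 55.4 / 4.45 = 12.4 K.
t = 1320 days = 1.14×10^8 s, so t/τ = 1.29.
ΔT(t) = ΔT_eq (1 − e^(−t/τ)) = 12.4 × (1 − e^−1.29) = 9.02 K.

9.0 K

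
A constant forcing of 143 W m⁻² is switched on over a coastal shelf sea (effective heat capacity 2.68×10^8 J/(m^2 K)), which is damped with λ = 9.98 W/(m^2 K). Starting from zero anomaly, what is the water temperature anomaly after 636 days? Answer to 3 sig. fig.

Areal heat capacity C = 2.68×10^8 J/(m^2 K) (given).
τ = C / λ = 2.68×10^8 / 9.98 = 2.69×10^7 s.
Equilibrium anomaly ΔT_eq = F / λ = 143 / 9.98 = 14.3 K.
t = 636 days = 5.50×10^7 s, so t/τ = 2.05.
ΔT(t) = ΔT_eq (1 − e^(−t/τ)) = 14.3 × (1 − e^−2.05) = 12.5 K.

12.5 K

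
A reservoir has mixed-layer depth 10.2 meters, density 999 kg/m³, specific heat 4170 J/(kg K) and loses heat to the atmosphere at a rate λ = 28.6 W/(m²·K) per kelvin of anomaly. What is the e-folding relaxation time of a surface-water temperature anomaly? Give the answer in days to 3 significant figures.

17.2 days

Areal heat capacity C = ρ c_p D = 999 × 4170 × 10.2 = 4.25×10^7 J m⁻² K⁻¹.
Relaxation time τ = C / λ = 4.25×10^7 / 28.6 = 1.49×10^6 s.
In days: 1.49×10^6 s / (86400 s/day) = 17.2 days.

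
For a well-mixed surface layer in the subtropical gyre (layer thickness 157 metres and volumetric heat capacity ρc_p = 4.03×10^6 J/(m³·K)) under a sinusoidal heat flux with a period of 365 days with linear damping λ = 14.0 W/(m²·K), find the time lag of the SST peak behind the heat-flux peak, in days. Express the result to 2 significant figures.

85 days

Areal heat capacity C = ρc_p × D = 4.03×10^6 × 157 = 6.33×10^8 J m⁻² K⁻¹.
ω = 2π / 3.15×10^7 s = 1.99×10^-7 s⁻¹.
Phase lag φ = arctan(Cω/λ) = arctan(126/14.0) = 1.46 rad.
Time lag = φ / ω = 1.46 / 1.99×10^-7 = 7.33×10^6 s = 84.8 days.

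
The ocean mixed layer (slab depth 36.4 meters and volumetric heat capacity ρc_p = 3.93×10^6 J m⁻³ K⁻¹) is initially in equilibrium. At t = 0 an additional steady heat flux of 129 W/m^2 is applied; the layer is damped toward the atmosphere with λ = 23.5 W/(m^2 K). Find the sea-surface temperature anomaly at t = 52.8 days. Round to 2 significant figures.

2.9 K

Areal heat capacity C = ρc_p × D = 3.93×10^6 × 36.4 = 1.43×10^8 J/(m^2 K).
τ = C / λ = 1.43×10^8 / 23.5 = 6.09×10^6 s.
Equilibrium anomaly ΔT_eq = F / λ = 129 / 23.5 = 5.49 K.
t = 52.8 days = 4.56×10^6 s, so t/τ = 0.749.
ΔT(t) = ΔT_eq (1 − e^(−t/τ)) = 5.49 × (1 − e^−0.749) = 2.89 K.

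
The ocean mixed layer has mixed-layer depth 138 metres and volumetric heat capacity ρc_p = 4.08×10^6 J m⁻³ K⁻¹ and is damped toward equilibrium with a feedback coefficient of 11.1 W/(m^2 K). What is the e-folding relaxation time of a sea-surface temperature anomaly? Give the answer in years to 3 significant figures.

Areal heat capacity C = ρc_p × D = 4.08×10^6 × 138 = 5.63×10^8 J/(m^2 K).
Relaxation time τ = C / λ = 5.63×10^8 / 11.1 = 5.07×10^7 s.
In years: 5.07×10^7 s / (3.156×10^7 s/year) = 1.61 years.

1.61 years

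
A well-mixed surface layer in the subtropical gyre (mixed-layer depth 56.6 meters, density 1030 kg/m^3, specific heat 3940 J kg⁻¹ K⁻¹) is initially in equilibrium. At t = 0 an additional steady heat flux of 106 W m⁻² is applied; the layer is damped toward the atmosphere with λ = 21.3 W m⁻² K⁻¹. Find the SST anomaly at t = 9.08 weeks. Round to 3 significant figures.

1.99 K

Areal heat capacity C = ρ c_p D = 1030 × 3940 × 56.6 = 2.30×10^8 J m⁻² K⁻¹.
τ = C / λ = 2.30×10^8 / 21.3 = 1.08×10^7 s.
Equilibrium anomaly ΔT_eq = F / λ = 106 / 21.3 = 4.98 K.
t = 9.08 weeks = 5.49×10^6 s, so t/τ = 0.509.
ΔT(t) = ΔT_eq (1 − e^(−t/τ)) = 4.98 × (1 − e^−0.509) = 1.99 K.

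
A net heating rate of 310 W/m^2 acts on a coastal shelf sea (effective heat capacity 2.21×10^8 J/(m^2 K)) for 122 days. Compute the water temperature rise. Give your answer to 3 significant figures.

Areal heat capacity C = 2.21×10^8 J/(m^2 K) (given).
Net heat input Q = F Δt = 310 × (122 days × 86400 s/day) = 3.27×10^9 J/m².
ΔT = Q / C = 3.27×10^9 / 2.21×10^8 = 14.8 K.

14.8 K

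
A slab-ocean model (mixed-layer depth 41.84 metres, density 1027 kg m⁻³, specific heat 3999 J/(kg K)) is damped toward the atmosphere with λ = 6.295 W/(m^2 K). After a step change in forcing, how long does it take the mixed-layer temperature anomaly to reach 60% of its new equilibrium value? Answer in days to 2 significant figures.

Areal heat capacity C = ρ c_p D = 1027 × 3999 × 41.84 = 1.72×10^8 J/(m^2 K).
τ = C / λ = 1.72×10^8 / 6.295 = 2.73×10^7 s.
Fraction reached: 1 − e^(−t/τ) = 0.60 ⇒ t = −τ ln(1 − 0.60) = τ × 0.916.
t = 2.50×10^7 s = 289 days.

290 days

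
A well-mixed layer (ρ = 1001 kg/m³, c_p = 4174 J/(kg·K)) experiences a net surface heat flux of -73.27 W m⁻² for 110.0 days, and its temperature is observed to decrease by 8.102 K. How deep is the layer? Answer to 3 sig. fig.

20.6 m

Heat input Q = F Δt = -73.27 × 9.50×10^6 s = -6.96×10^8 J/m².
Required areal heat capacity C = Q / ΔT = 8.59×10^7 J/(m²·K).
Depth D = C / (ρ c_p) = 8.59×10^7 / (1001 × 4174) = 20.6 m.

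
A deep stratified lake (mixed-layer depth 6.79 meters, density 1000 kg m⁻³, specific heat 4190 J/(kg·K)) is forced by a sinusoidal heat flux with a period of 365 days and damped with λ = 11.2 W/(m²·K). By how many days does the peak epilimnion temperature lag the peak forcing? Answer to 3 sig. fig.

Areal heat capacity C = ρ c_p D = 1000 × 4190 × 6.79 = 2.85×10^7 J/(m^2 K).
ω = 2π / 3.15×10^7 s = 1.99×10^-7 s⁻¹.
Phase lag φ = arctan(Cω/λ) = arctan(5.67/11.2) = 0.469 rad.
Time lag = φ / ω = 0.469 / 1.99×10^-7 = 2.35×10^6 s = 27.2 days.

27.2 days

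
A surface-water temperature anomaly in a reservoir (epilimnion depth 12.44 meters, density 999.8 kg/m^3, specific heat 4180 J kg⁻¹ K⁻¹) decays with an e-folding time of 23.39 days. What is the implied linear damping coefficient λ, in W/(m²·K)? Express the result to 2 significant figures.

Areal heat capacity C = ρ c_p D = 999.8 × 4180 × 12.44 = 5.20×10^7 J m⁻² K⁻¹.
τ = 23.39 days = 2.02×10^6 s.
λ = C / τ = 5.20×10^7 / 2.02×10^6 = 25.7 W/(m²·K).

26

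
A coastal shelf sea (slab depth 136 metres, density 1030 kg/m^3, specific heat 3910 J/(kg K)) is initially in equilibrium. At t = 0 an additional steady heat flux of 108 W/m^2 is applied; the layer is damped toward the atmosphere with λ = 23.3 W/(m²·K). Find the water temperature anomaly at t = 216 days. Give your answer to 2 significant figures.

Areal heat capacity C = ρ c_p D = 1030 × 3910 × 136 = 5.48×10^8 J m⁻² K⁻¹.
τ = C / λ = 5.48×10^8 / 23.3 = 2.35×10^7 s.
Equilibrium anomaly ΔT_eq = F / λ = 108 / 23.3 = 4.64 K.
t = 216 days = 1.87×10^7 s, so t/τ = 0.794.
ΔT(t) = ΔT_eq (1 − e^(−t/τ)) = 4.64 × (1 − e^−0.794) = 2.54 K.

2.5 K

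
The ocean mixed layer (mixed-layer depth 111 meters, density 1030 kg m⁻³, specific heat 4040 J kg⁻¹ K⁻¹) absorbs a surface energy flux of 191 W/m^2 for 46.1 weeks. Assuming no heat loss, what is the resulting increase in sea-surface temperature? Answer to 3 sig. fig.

11.5 K

Areal heat capacity C = ρ c_p D = 1030 × 4040 × 111 = 4.62×10^8 J/(m²·K).
Net heat input Q = F Δt = 191 × (46.1 weeks × 6.048×10^5 s/week) = 5.33×10^9 J/m².
ΔT = Q / C = 5.33×10^9 / 4.62×10^8 = 11.5 K.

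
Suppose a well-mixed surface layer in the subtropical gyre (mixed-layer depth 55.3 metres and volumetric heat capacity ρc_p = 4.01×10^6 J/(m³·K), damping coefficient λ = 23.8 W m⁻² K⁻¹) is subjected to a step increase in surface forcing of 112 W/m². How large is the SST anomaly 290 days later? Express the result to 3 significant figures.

Areal heat capacity C = ρc_p × D = 4.01×10^6 × 55.3 = 2.22×10^8 J/(m^2 K).
τ = C / λ = 2.22×10^8 / 23.8 = 9.32×10^6 s.
Equilibrium anomaly ΔT_eq = F / λ = 112 / 23.8 = 4.71 K.
t = 290 days = 2.51×10^7 s, so t/τ = 2.69.
ΔT(t) = ΔT_eq (1 − e^(−t/τ)) = 4.71 × (1 − e^−2.69) = 4.39 K.

4.39 K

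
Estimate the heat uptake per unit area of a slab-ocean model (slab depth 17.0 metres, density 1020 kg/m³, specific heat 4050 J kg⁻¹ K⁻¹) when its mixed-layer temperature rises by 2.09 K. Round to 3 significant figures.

1.47×10^8

Areal heat capacity C = ρ c_p D = 1020 × 4050 × 17.0 = 7.02×10^7 J/(m²·K).
ΔQ = C ΔT = 7.02×10^7 × 2.09 = 1.47×10^8 J/m².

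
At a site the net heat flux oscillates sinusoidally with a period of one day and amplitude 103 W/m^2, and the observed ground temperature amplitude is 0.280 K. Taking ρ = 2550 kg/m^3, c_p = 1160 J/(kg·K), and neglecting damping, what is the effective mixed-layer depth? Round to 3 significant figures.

ω = 2π / 86400 s = 7.27×10^-5 s⁻¹.
Required C = F₀ / (A ω) = 103 / (0.280 × 7.27×10^-5) = 5.06×10^6 J/(m²·K).
D = C / (ρ c_p) = 5.06×10^6 / (2550 × 1160) = 1.71 m.

1.71 m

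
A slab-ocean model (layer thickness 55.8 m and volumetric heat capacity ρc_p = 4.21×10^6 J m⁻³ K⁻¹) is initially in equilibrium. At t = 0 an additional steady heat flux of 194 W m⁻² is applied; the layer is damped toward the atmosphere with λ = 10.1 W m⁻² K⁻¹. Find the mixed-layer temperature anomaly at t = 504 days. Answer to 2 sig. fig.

16 K

Areal heat capacity C = ρc_p × D = 4.21×10^6 × 55.8 = 2.35×10^8 J/(m^2 K).
τ = C / λ = 2.35×10^8 / 10.1 = 2.33×10^7 s.
Equilibrium anomaly ΔT_eq = F / λ = 194 / 10.1 = 19.2 K.
t = 504 days = 4.35×10^7 s, so t/τ = 1.87.
ΔT(t) = ΔT_eq (1 − e^(−t/τ)) = 19.2 × (1 − e^−1.87) = 16.3 K.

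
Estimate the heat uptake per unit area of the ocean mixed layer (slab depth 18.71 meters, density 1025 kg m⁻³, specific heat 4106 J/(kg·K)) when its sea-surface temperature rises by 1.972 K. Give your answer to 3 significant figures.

1.55×10^8

Areal heat capacity C = ρ c_p D = 1025 × 4106 × 18.71 = 7.87×10^7 J/(m²·K).
ΔQ = C ΔT = 7.87×10^7 × 1.972 = 1.55×10^8 J/m².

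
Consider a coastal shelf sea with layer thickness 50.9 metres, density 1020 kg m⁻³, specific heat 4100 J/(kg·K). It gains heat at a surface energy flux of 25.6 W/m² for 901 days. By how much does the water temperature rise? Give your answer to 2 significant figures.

Areal heat capacity C = ρ c_p D = 1020 × 4100 × 50.9 = 2.13×10^8 J/(m^2 K).
Net heat input Q = F Δt = 25.6 × (901 days × 86400 s/day) = 1.99×10^9 J/m².
ΔT = Q / C = 1.99×10^9 / 2.13×10^8 = 9.36 K.

9.4 K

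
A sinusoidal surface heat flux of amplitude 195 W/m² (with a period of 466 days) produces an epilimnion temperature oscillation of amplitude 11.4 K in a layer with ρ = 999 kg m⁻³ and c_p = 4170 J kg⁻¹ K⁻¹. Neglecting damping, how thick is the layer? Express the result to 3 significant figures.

26.3 m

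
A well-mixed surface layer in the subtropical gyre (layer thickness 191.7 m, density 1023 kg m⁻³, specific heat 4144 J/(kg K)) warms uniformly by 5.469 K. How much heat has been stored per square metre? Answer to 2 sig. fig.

Areal heat capacity C = ρ c_p D = 1023 × 4144 × 191.7 = 8.13×10^8 J/(m^2 K).
ΔQ = C ΔT = 8.13×10^8 × 5.469 = 4.44×10^9 J/m².

4.4×10^9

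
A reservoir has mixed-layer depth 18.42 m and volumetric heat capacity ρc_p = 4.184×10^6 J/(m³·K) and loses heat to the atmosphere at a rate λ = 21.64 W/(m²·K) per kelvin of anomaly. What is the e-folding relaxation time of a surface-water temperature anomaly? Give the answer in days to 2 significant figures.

41 days

Areal heat capacity C = ρc_p × D = 4.184×10^6 × 18.42 = 7.71×10^7 J/(m^2 K).
Relaxation time τ = C / λ = 7.71×10^7 / 21.64 = 3.56×10^6 s.
In days: 3.56×10^6 s / (86400 s/day) = 41.2 days.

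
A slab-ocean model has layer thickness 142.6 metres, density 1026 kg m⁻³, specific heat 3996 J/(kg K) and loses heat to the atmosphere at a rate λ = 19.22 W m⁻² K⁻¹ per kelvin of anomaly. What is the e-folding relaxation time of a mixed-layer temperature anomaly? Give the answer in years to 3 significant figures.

0.964 years

Areal heat capacity C = ρ c_p D = 1026 × 3996 × 142.6 = 5.85×10^8 J/(m^2 K).
Relaxation time τ = C / λ = 5.85×10^8 / 19.22 = 3.04×10^7 s.
In years: 3.04×10^7 s / (3.156×10^7 s/year) = 0.964 years.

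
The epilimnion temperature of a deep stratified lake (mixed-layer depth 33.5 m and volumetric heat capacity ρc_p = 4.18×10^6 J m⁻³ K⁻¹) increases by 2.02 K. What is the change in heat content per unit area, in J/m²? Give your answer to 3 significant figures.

2.83×10^8

Areal heat capacity C = ρc_p × D = 4.18×10^6 × 33.5 = 1.40×10^8 J/(m²·K).
ΔQ = C ΔT = 1.40×10^8 × 2.02 = 2.83×10^8 J/m².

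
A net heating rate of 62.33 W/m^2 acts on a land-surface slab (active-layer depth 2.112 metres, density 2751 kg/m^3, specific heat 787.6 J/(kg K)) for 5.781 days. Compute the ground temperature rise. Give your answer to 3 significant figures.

6.80 K

Areal heat capacity C = ρ c_p D = 2751 × 787.6 × 2.112 = 4.58×10^6 J m⁻² K⁻¹.
Net heat input Q = F Δt = 62.33 × (5.781 days × 86400 s/day) = 3.11×10^7 J/m².
ΔT = Q / C = 3.11×10^7 / 4.58×10^6 = 6.80 K.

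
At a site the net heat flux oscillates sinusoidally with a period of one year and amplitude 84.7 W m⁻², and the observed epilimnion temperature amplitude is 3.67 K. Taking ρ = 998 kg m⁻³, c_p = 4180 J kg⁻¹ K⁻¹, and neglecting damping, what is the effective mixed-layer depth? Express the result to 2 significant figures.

28 m

ω = 2π / 3.15×10^7 s = 1.99×10^-7 s⁻¹.
Required C = F₀ / (A ω) = 84.7 / (3.67 × 1.99×10^-7) = 1.16×10^8 J/(m²·K).
D = C / (ρ c_p) = 1.16×10^8 / (998 × 4180) = 27.8 m.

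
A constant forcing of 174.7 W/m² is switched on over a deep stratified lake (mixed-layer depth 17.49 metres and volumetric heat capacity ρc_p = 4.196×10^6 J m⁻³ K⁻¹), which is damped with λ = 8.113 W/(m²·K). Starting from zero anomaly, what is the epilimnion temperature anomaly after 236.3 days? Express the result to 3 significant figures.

19.3 K

Areal heat capacity C = ρc_p × D = 4.196×10^6 × 17.49 = 7.34×10^7 J/(m^2 K).
τ = C / λ = 7.34×10^7 / 8.113 = 9.05×10^6 s.
Equilibrium anomaly ΔT_eq = F / λ = 174.7 / 8.113 = 21.5 K.
t = 236.3 days = 2.04×10^7 s, so t/τ = 2.26.
ΔT(t) = ΔT_eq (1 − e^(−t/τ)) = 21.5 × (1 − e^−2.26) = 19.3 K.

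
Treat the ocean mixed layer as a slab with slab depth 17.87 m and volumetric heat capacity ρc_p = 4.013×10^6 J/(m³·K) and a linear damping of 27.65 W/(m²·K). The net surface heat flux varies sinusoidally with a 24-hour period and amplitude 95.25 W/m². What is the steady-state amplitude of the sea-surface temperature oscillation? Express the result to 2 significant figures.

Areal heat capacity C = ρc_p × D = 4.013×10^6 × 17.87 = 7.17×10^7 J m⁻² K⁻¹.
Angular frequency ω = 2π / T = 2π / 86400 s = 7.27×10^-5 s⁻¹.
√((Cω)² + λ²) = √((5220)² + 27.65²) = 5220 W/(m²·K).
Amplitude A = F₀ / √((Cω)²+λ²) = 95.25 / 5220 = 0.0183 K.

0.018 K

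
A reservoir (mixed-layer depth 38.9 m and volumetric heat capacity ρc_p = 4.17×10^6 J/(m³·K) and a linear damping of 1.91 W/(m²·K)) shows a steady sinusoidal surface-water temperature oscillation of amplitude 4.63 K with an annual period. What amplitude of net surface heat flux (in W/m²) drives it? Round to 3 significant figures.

150

Areal heat capacity C = ρc_p × D = 4.17×10^6 × 38.9 = 1.62×10^8 J/(m²·K).
ω = 2π / 3.15×10^7 s = 1.99×10^-7 s⁻¹.
√((Cω)² + λ²) = √((32.3)² + 1.91²) = 32.4 W/(m²·K).
F₀ = A × √((Cω)²+λ²) = 4.63 × 32.4 = 150 W/m².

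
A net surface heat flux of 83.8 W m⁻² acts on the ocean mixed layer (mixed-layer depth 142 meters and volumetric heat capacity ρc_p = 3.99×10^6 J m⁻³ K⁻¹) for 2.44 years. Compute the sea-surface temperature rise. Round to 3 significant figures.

Areal heat capacity C = ρc_p × D = 3.99×10^6 × 142 = 5.67×10^8 J m⁻² K⁻¹.
Net heat input Q = F Δt = 83.8 × (2.44 years × 3.156×10^7 s/year) = 6.45×10^9 J/m².
ΔT = Q / C = 6.45×10^9 / 5.67×10^8 = 11.4 K.

11.4 K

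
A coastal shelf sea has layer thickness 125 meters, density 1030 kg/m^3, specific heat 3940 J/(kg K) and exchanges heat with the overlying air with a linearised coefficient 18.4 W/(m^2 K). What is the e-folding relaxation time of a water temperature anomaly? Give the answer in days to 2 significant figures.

Areal heat capacity C = ρ c_p D = 1030 × 3940 × 125 = 5.07×10^8 J m⁻² K⁻¹.
Relaxation time τ = C / λ = 5.07×10^8 / 18.4 = 2.76×10^7 s.
In days: 2.76×10^7 s / (86400 s/day) = 319 days.

320 days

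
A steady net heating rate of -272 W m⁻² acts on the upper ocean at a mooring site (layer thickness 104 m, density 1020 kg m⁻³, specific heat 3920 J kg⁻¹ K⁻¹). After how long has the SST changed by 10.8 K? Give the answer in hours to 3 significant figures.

Areal heat capacity C = ρ c_p D = 1020 × 3920 × 104 = 4.16×10^8 J m⁻² K⁻¹.
Time required: Δt = C ΔT / F = 4.16×10^8 × -10.8 / -272 = 1.65×10^7 s.
In hours: 1.65×10^7 s / (3600 s/hour) = 4590 hours.

4590 hours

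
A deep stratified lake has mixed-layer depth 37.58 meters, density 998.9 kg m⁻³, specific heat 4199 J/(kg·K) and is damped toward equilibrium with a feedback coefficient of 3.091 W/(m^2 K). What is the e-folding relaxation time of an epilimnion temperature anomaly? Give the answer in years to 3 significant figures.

Areal heat capacity C = ρ c_p D = 998.9 × 4199 × 37.58 = 1.58×10^8 J/(m²·K).
Relaxation time τ = C / λ = 1.58×10^8 / 3.091 = 5.10×10^7 s.
In years: 5.10×10^7 s / (3.156×10^7 s/year) = 1.62 years.

1.62 years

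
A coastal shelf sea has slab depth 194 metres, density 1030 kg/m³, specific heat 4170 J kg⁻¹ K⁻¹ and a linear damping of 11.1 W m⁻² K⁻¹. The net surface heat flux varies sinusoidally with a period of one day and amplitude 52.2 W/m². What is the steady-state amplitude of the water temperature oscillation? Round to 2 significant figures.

8.6×10^-4 K

Areal heat capacity C = ρ c_p D = 1030 × 4170 × 194 = 8.33×10^8 J m⁻² K⁻¹.
Angular frequency ω = 2π / T = 2π / 86400 s = 7.27×10^-5 s⁻¹.
√((Cω)² + λ²) = √((60600)² + 11.1²) = 60600 W/(m²·K).
Amplitude A = F₀ / √((Cω)²+λ²) = 52.2 / 60600 = 8.61×10^-4 K.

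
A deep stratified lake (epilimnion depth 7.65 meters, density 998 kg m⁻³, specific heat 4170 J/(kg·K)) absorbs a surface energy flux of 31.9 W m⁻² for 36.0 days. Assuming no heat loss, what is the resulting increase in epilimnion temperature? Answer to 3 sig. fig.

Areal heat capacity C = ρ c_p D = 998 × 4170 × 7.65 = 3.18×10^7 J/(m^2 K).
Net heat input Q = F Δt = 31.9 × (36.0 days × 86400 s/day) = 9.92×10^7 J/m².
ΔT = Q / C = 9.92×10^7 / 3.18×10^7 = 3.12 K.

3.12 K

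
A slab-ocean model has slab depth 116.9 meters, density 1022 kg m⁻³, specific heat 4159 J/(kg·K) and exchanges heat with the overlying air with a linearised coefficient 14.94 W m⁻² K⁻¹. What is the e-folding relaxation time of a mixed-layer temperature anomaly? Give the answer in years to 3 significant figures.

1.05 years

Areal heat capacity C = ρ c_p D = 1022 × 4159 × 116.9 = 4.97×10^8 J/(m^2 K).
Relaxation time τ = C / λ = 4.97×10^8 / 14.94 = 3.33×10^7 s.
In years: 3.33×10^7 s / (3.156×10^7 s/year) = 1.05 years.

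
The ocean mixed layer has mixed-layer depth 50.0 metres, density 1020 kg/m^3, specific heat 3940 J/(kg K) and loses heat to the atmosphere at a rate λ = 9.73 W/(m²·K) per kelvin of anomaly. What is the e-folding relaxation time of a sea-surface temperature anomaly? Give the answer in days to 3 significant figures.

Areal heat capacity C = ρ c_p D = 1020 × 3940 × 50.0 = 2.01×10^8 J/(m²·K).
Relaxation time τ = C / λ = 2.01×10^8 / 9.73 = 2.07×10^7 s.
In days: 2.07×10^7 s / (86400 s/day) = 239 days.

239 days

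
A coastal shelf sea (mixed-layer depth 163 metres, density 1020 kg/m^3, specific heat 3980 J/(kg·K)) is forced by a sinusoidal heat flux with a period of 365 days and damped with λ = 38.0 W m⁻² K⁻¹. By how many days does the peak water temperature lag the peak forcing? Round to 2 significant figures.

75 days

Areal heat capacity C = ρ c_p D = 1020 × 3980 × 163 = 6.62×10^8 J m⁻² K⁻¹.
ω = 2π / 3.15×10^7 s = 1.99×10^-7 s⁻¹.
Phase lag φ = arctan(Cω/λ) = arctan(132/38.0) = 1.29 rad.
Time lag = φ / ω = 1.29 / 1.99×10^-7 = 6.48×10^6 s = 74.9 days.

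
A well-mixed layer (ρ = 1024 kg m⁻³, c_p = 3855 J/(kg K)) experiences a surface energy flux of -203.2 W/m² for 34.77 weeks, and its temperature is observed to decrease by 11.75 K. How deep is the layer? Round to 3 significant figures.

Heat input Q = F Δt = -203.2 × 2.10×10^7 s = -4.27×10^9 J/m².
Required areal heat capacity C = Q / ΔT = 3.64×10^8 J/(m²·K).
Depth D = C / (ρ c_p) = 3.64×10^8 / (1024 × 3855) = 92.1 m.

92.1 m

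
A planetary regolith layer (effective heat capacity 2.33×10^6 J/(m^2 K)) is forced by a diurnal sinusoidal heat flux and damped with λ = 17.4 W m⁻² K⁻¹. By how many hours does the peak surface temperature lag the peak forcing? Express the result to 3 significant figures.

5.61 hours

Areal heat capacity C = 2.33×10^6 J/(m^2 K) (given).
ω = 2π / 86400 s = 7.27×10^-5 s⁻¹.
Phase lag φ = arctan(Cω/λ) = arctan(169/17.4) = 1.47 rad.
Time lag = φ / ω = 1.47 / 7.27×10^-5 = 20200 s = 5.61 hours.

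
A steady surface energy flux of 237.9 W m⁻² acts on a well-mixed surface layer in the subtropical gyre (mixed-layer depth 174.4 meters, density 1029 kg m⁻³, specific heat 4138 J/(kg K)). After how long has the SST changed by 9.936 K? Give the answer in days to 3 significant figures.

359 days

Areal heat capacity C = ρ c_p D = 1029 × 4138 × 174.4 = 7.43×10^8 J/(m^2 K).
Time required: Δt = C ΔT / F = 7.43×10^8 × 9.936 / 237.9 = 3.10×10^7 s.
In days: 3.10×10^7 s / (86400 s/day) = 359 days.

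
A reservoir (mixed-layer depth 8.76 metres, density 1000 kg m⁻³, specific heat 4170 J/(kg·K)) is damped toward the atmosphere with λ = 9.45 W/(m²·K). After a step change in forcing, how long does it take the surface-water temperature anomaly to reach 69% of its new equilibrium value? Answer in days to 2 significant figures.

Areal heat capacity C = ρ c_p D = 1000 × 4170 × 8.76 = 3.65×10^7 J/(m^2 K).
τ = C / λ = 3.65×10^7 / 9.45 = 3.87×10^6 s.
Fraction reached: 1 − e^(−t/τ) = 0.69 ⇒ t = −τ ln(1 − 0.69) = τ × 1.17.
t = 4.53×10^6 s = 52.4 days.

52 days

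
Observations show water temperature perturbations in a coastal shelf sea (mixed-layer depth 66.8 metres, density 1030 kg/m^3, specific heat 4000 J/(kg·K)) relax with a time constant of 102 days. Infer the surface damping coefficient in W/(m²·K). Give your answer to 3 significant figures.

Areal heat capacity C = ρ c_p D = 1030 × 4000 × 66.8 = 2.75×10^8 J/(m²·K).
τ = 102 days = 8.81×10^6 s.
λ = C / τ = 2.75×10^8 / 8.81×10^6 = 31.2 W/(m²·K).

31.2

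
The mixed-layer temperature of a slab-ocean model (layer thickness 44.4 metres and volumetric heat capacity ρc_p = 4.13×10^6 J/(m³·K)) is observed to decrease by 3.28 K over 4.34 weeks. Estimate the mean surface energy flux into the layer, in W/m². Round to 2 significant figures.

-230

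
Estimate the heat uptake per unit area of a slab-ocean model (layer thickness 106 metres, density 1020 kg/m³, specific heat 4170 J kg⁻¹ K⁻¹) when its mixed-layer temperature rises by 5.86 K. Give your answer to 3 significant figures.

2.64×10^9

Areal heat capacity C = ρ c_p D = 1020 × 4170 × 106 = 4.51×10^8 J m⁻² K⁻¹.
ΔQ = C ΔT = 4.51×10^8 × 5.86 = 2.64×10^9 J/m².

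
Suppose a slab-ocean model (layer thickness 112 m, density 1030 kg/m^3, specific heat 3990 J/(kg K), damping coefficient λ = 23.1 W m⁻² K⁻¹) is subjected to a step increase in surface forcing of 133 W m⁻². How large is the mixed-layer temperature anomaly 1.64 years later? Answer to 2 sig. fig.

Areal heat capacity C = ρ c_p D = 1030 × 3990 × 112 = 4.60×10^8 J/(m²·K).
τ = C / λ = 4.60×10^8 / 23.1 = 1.99×10^7 s.
Equilibrium anomaly ΔT_eq = F / λ = 133 / 23.1 = 5.76 K.
t = 1.64 years = 5.18×10^7 s, so t/τ = 2.60.
ΔT(t) = ΔT_eq (1 − e^(−t/τ)) = 5.76 × (1 − e^−2.60) = 5.33 K.

5.3 K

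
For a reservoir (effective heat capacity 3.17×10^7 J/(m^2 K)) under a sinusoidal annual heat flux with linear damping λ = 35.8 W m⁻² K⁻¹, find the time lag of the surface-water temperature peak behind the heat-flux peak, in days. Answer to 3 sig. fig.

10.1 days

Areal heat capacity C = 3.17×10^7 J/(m^2 K) (given).
ω = 2π / 3.15×10^7 s = 1.99×10^-7 s⁻¹.
Phase lag φ = arctan(Cω/λ) = arctan(6.32/35.8) = 0.175 rad.
Time lag = φ / ω = 0.175 / 1.99×10^-7 = 8.76×10^5 s = 10.1 days.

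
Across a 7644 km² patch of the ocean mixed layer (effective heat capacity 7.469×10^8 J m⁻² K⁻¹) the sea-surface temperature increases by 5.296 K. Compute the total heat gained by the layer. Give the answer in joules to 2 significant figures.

3.0×10^19 J

Areal heat capacity C = 7.469×10^8 J m⁻² K⁻¹ (given).
Heat per unit area: q = C ΔT = 7.47×10^8 × 5.296 = 3.96×10^9 J/m².
Total heat: Q = q × A = 3.96×10^9 × (7644 × 10⁶ m²) = 3.02×10^19 J.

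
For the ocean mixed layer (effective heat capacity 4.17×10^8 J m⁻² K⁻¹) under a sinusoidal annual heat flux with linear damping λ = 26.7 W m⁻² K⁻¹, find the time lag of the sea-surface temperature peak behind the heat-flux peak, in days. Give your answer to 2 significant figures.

Areal heat capacity C = 4.17×10^8 J m⁻² K⁻¹ (given).
ω = 2π / 3.15×10^7 s = 1.99×10^-7 s⁻¹.
Phase lag φ = arctan(Cω/λ) = arctan(83.1/26.7) = 1.26 rad.
Time lag = φ / ω = 1.26 / 1.99×10^-7 = 6.32×10^6 s = 73.2 days.

73 days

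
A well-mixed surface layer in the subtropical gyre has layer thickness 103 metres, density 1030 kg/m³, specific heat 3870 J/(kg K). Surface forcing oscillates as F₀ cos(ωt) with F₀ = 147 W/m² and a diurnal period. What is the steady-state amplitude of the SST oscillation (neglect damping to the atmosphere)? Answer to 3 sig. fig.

Areal heat capacity C = ρ c_p D = 1030 × 3870 × 103 = 4.11×10^8 J m⁻² K⁻¹.
Angular frequency ω = 2π / T = 2π / 86400 s = 7.27×10^-5 s⁻¹.
Cω = 4.11×10^8 × 7.27×10^-5 = 29900 W/(m²·K).
Amplitude A = F₀ / (Cω) = 147 / 29900 = 0.00492 K.

0.00492 K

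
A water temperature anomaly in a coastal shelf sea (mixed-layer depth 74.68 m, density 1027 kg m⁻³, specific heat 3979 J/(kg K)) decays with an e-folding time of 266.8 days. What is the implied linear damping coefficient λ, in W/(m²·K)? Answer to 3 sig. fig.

Areal heat capacity C = ρ c_p D = 1027 × 3979 × 74.68 = 3.05×10^8 J/(m²·K).
τ = 266.8 days = 2.31×10^7 s.
λ = C / τ = 3.05×10^8 / 2.31×10^7 = 13.2 W/(m²·K).

13.2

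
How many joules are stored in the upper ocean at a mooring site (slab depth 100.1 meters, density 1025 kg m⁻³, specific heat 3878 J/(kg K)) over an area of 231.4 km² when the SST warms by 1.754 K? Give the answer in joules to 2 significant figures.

Areal heat capacity C = ρ c_p D = 1025 × 3878 × 100.1 = 3.98×10^8 J m⁻² K⁻¹.
Heat per unit area: q = C ΔT = 3.98×10^8 × 1.754 = 6.98×10^8 J/m².
Total heat: Q = q × A = 6.98×10^8 × (231.4 × 10⁶ m²) = 1.61×10^17 J.

1.6×10^17 J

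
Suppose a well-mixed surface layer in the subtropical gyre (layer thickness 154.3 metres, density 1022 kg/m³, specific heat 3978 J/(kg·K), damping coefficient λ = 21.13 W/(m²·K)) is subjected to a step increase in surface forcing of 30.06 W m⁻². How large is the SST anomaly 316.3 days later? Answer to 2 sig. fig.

Areal heat capacity C = ρ c_p D = 1022 × 3978 × 154.3 = 6.27×10^8 J/(m^2 K).
τ = C / λ = 6.27×10^8 / 21.13 = 2.97×10^7 s.
Equilibrium anomaly ΔT_eq = F / λ = 30.06 / 21.13 = 1.42 K.
t = 316.3 days = 2.73×10^7 s, so t/τ = 0.921.
ΔT(t) = ΔT_eq (1 − e^(−t/τ)) = 1.42 × (1 − e^−0.921) = 0.856 K.

0.86 K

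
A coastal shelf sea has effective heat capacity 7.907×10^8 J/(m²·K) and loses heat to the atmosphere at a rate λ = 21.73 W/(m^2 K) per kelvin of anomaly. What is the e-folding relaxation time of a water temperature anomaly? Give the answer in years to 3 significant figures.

Areal heat capacity C = 7.907×10^8 J/(m²·K) (given).
Relaxation time τ = C / λ = 7.91×10^8 / 21.73 = 3.64×10^7 s.
In years: 3.64×10^7 s / (3.156×10^7 s/year) = 1.15 years.

1.15 years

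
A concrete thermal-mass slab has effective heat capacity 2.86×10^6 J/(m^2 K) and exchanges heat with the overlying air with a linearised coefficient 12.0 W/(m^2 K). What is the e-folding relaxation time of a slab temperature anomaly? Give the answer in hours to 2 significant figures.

66 hours

Areal heat capacity C = 2.86×10^6 J/(m^2 K) (given).
Relaxation time τ = C / λ = 2.86×10^6 / 12.0 = 2.38×10^5 s.
In hours: 2.38×10^5 s / (3600 s/hour) = 66.2 hours.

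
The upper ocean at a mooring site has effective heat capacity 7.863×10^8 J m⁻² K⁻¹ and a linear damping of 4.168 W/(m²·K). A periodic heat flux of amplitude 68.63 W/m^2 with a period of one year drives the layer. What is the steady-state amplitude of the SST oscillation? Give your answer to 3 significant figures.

0.438 K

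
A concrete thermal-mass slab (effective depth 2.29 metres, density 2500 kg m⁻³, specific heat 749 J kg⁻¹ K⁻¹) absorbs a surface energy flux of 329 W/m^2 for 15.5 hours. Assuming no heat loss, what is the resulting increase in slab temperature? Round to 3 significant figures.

Areal heat capacity C = ρ c_p D = 2500 × 749 × 2.29 = 4.29×10^6 J m⁻² K⁻¹.
Net heat input Q = F Δt = 329 × (15.5 hours × 3600 s/hour) = 1.84×10^7 J/m².
ΔT = Q / C = 1.84×10^7 / 4.29×10^6 = 4.28 K.

4.28 K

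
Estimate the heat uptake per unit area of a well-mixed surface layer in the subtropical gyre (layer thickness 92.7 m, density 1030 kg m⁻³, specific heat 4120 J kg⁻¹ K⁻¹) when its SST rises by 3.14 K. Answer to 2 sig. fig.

1.2×10^9

Areal heat capacity C = ρ c_p D = 1030 × 4120 × 92.7 = 3.93×10^8 J/(m^2 K).
ΔQ = C ΔT = 3.93×10^8 × 3.14 = 1.24×10^9 J/m².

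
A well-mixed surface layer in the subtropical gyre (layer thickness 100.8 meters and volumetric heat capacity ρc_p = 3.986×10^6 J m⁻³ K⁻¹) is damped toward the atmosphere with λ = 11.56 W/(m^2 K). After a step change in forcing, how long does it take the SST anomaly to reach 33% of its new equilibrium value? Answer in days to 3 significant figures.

Areal heat capacity C = ρc_p × D = 3.986×10^6 × 100.8 = 4.02×10^8 J/(m²·K).
τ = C / λ = 4.02×10^8 / 11.56 = 3.48×10^7 s.
Fraction reached: 1 − e^(−t/τ) = 0.33 ⇒ t = −τ ln(1 − 0.33) = τ × 0.400.
t = 1.39×10^7 s = 161 days.

161 days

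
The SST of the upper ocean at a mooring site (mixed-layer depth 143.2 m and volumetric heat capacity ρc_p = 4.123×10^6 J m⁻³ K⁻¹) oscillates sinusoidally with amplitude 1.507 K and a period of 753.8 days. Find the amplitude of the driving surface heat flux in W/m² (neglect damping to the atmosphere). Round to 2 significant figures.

86

Areal heat capacity C = ρc_p × D = 4.123×10^6 × 143.2 = 5.90×10^8 J m⁻² K⁻¹.
ω = 2π / 6.51×10^7 s = 9.65×10^-8 s⁻¹.
Cω = 5.90×10^8 × 9.65×10^-8 = 57.0 W/(m²·K).
F₀ = A × Cω = 1.507 × 57.0 = 85.8 W/m².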